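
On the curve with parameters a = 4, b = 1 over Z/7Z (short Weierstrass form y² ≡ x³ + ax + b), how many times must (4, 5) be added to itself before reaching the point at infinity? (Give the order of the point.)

5

2P: tangent at (4, 5): λ = (3·4² + 4)/(2·5) ≡ 3/3. 3⁻¹ ≡ 5 (mod 7), so λ ≡ 3·5 ≡ 1.
  x = λ² - 4 - 4 = 1 - 8 ≡ 0; y = λ·(4 - 0) - 5 ≡ 6. → (0, 6)
3P: (0, 6) + (4, 5). λ = (5 - 6)/(4 - 0) ≡ 6/4 mod 7. 4⁻¹ ≡ 2 (mod 7), so λ ≡ 5.
  x = λ² - 0 - 4 = 25 - 4 ≡ 0; y = λ·(0 - 0) - 6 ≡ 1. → (0, 1)
4P: (0, 1) + (4, 5). λ = (5 - 1)/(4 - 0) ≡ 4/4 mod 7. 4⁻¹ ≡ 2 (mod 7), so λ ≡ 1.
  x = λ² - 0 - 4 = 1 - 4 ≡ 4; y = λ·(0 - 4) - 1 ≡ 2. → (4, 2)
5P: (4, 2) + (4, 5): same x and y₁ ≡ -y₂, so the sum is the point at infinity.
5P = the point at infinity, so the order is 5.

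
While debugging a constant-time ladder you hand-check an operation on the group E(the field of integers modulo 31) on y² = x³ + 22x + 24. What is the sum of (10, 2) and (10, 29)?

The two points share x = 10 and their y-coordinates satisfy 2 + 29 ≡ 0 (mod 31), so they are inverses. Their sum is ∞.

O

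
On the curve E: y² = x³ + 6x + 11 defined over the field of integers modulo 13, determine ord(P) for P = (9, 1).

3

2P: tangent at (9, 1): λ = (3·9² + 6)/(2·1) ≡ 2/2. 2⁻¹ ≡ 7 (mod 13), so λ ≡ 2·7 ≡ 1.
  x = λ² - 9 - 9 = 1 - 18 ≡ 9; y = λ·(9 - 9) - 1 ≡ 12. → (9, 12)
3P: (9, 12) + (9, 1): same x and y₁ ≡ -y₂, so the sum is O.
3P = O, so the order is 3.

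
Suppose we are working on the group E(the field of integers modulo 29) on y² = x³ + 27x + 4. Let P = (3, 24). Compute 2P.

tangent at (3, 24): λ = (3·3² + 27)/(2·24) ≡ 25/19. 19⁻¹ ≡ 26 (mod 29), so λ ≡ 25·26 ≡ 12.
  x = λ² - 3 - 3 = 144 - 6 ≡ 22; y = λ·(3 - 22) - 24 ≡ 9. → (22, 9)

(22, 9)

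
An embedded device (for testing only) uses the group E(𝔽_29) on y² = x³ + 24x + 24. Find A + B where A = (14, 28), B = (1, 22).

(1, 7)

(14, 28) + (1, 22). λ = (22 - 28)/(1 - 14) ≡ 23/16 mod 29. 16⁻¹ ≡ 20 (mod 29), so λ ≡ 25.
  x = λ² - 14 - 1 = 625 - 15 ≡ 1; y = λ·(14 - 1) - 28 ≡ 7. → (1, 7)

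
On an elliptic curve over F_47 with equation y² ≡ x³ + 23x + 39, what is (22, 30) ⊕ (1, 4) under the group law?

(25, 20)

(22, 30) + (1, 4). λ = (4 - 30)/(1 - 22) ≡ 21/26 mod 47. 26⁻¹ ≡ 38 (mod 47) since 26·38 = 988 ≡ 1, so λ ≡ 46.
  x = λ² - 22 - 1 = 2116 - 23 ≡ 25; y = λ·(22 - 25) - 30 ≡ 20. → (25, 20)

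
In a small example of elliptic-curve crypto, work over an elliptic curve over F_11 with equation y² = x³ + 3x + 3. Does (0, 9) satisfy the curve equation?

y² = 9² ≡ 4; x³ + 3x + 3 = 3 ≡ 3 (mod 11). 4 ≠ 3.

no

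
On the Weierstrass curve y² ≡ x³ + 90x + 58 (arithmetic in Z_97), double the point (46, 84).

tangent at (46, 84): λ = (3·46² + 90)/(2·84) ≡ 36/71. 71⁻¹ ≡ 41 (mod 97), so λ ≡ 36·41 ≡ 21.
  x = λ² - 46 - 46 = 441 - 92 ≡ 58; y = λ·(46 - 58) - 84 ≡ 52. → (58, 52)

(58, 52)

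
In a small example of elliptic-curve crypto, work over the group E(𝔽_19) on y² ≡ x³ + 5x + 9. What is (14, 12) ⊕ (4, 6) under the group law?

(14, 12) + (4, 6). λ = (6 - 12)/(4 - 14) ≡ 13/9 mod 19. 9⁻¹ ≡ 17 (mod 19) since 9·17 = 153 ≡ 1, so λ ≡ 12.
  x = λ² - 14 - 4 = 144 - 18 ≡ 12; y = λ·(14 - 12) - 12 ≡ 12. → (12, 12)

(12, 12)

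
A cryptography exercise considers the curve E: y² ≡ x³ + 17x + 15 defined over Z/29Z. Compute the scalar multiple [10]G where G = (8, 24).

(23, 25)

Double-and-add on 10 = (1010)₂. Start with G = (8, 24) for the leading 1-bit.
double: tangent at (8, 24): λ = (3·8² + 17)/(2·24) ≡ 6/19. 19⁻¹ ≡ 26 (mod 29), so λ ≡ 6·26 ≡ 11.
  x = λ² - 8 - 8 = 121 - 16 ≡ 18; y = λ·(8 - 18) - 24 ≡ 11. → (18, 11)
double: tangent at (18, 11): λ = (3·18² + 17)/(2·11) ≡ 3/22. 22⁻¹ ≡ 4 (mod 29), so λ ≡ 3·4 ≡ 12.
  x = λ² - 18 - 18 = 144 - 36 ≡ 21; y = λ·(18 - 21) - 11 ≡ 11. → (21, 11)
add G: (21, 11) + (8, 24). λ = (24 - 11)/(8 - 21) ≡ 13/16 mod 29. 16⁻¹ ≡ 20 (mod 29), so λ ≡ 28.
  x = λ² - 21 - 8 = 784 - 29 ≡ 1; y = λ·(21 - 1) - 11 ≡ 27. → (1, 27)
double: tangent at (1, 27): λ = (3·1² + 17)/(2·27) ≡ 20/25. 25⁻¹ ≡ 7 (mod 29), so λ ≡ 20·7 ≡ 24.
  x = λ² - 1 - 1 = 576 - 2 ≡ 23; y = λ·(1 - 23) - 27 ≡ 25. → (23, 25)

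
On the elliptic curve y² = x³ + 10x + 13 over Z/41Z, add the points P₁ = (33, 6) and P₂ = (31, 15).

(28, 33)

(33, 6) + (31, 15). λ = (15 - 6)/(31 - 33) ≡ 9/39 mod 41. 39⁻¹ ≡ 20 (mod 41), so λ ≡ 16.
  x = λ² - 33 - 31 = 256 - 64 ≡ 28; y = λ·(33 - 28) - 6 ≡ 33. → (28, 33)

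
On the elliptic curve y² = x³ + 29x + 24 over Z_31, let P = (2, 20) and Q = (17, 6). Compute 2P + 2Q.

(21, 25)

First 2P:
Repeated addition: build up to 2P.
2P: tangent at (2, 20): λ = (3·2² + 29)/(2·20) ≡ 10/9. 9⁻¹ ≡ 7 (mod 31) since 9·7 = 63 ≡ 1, so λ ≡ 10·7 ≡ 8.
  x = λ² - 2 - 2 = 64 - 4 ≡ 29; y = λ·(2 - 29) - 20 ≡ 12. → (29, 12)
2P = (29, 12).
Next 2Q:
Repeated addition: build up to 2Q.
2Q: tangent at (17, 6): λ = (3·17² + 29)/(2·6) ≡ 28/12. 12⁻¹ ≡ 13 (mod 31) since 12·13 = 156 ≡ 1, so λ ≡ 28·13 ≡ 23.
  x = λ² - 17 - 17 = 529 - 34 ≡ 30; y = λ·(17 - 30) - 6 ≡ 5. → (30, 5)
2Q = (30, 5).
Finally 2P + 2Q:
(29, 12) + (30, 5). λ = (5 - 12)/(30 - 29) ≡ 24/1 mod 31. 1⁻¹ ≡ 1 (mod 31), so λ ≡ 24.
  x = λ² - 29 - 30 = 576 - 59 ≡ 21; y = λ·(29 - 21) - 12 ≡ 25. → (21, 25)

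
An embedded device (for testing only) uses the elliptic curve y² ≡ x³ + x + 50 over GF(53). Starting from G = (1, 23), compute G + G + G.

Repeated addition: build up to 3G.
2G: tangent at (1, 23): λ = (3·1² + 1)/(2·23) ≡ 4/46. 46⁻¹ ≡ 15 (mod 53), so λ ≡ 4·15 ≡ 7.
  x = λ² - 1 - 1 = 49 - 2 ≡ 47; y = λ·(1 - 47) - 23 ≡ 26. → (47, 26)
3G: (47, 26) + (1, 23). λ = (23 - 26)/(1 - 47) ≡ 50/7 mod 53. 7⁻¹ ≡ 38 (mod 53), so λ ≡ 45.
  x = λ² - 47 - 1 = 2025 - 48 ≡ 16; y = λ·(47 - 16) - 26 ≡ 44. → (16, 44)

(16, 44)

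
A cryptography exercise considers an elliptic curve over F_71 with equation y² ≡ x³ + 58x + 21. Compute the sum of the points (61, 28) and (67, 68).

(61, 28) + (67, 68). λ = (68 - 28)/(67 - 61) ≡ 40/6 mod 71. 6⁻¹ ≡ 12 (mod 71) since 6·12 = 72 ≡ 1, so λ ≡ 54.
  x = λ² - 61 - 67 = 2916 - 128 ≡ 19; y = λ·(61 - 19) - 28 ≡ 39. → (19, 39)

(19, 39)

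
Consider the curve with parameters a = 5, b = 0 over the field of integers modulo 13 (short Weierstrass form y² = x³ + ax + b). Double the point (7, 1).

tangent at (7, 1): λ = (3·7² + 5)/(2·1) ≡ 9/2. 2⁻¹ ≡ 7 (mod 13), so λ ≡ 9·7 ≡ 11.
  x = λ² - 7 - 7 = 121 - 14 ≡ 3; y = λ·(7 - 3) - 1 ≡ 4. → (3, 4)

(3, 4)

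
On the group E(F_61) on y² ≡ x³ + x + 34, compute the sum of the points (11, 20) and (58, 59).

(48, 9)

(11, 20) + (58, 59). λ = (59 - 20)/(58 - 11) ≡ 39/47 mod 61. 47⁻¹ ≡ 13 (mod 61), so λ ≡ 19.
  x = λ² - 11 - 58 = 361 - 69 ≡ 48; y = λ·(11 - 48) - 20 ≡ 9. → (48, 9)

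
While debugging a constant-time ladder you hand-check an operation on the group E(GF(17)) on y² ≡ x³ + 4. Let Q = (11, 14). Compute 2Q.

(13, 5)

tangent at (11, 14): λ = (3·11² + 0)/(2·14) ≡ 6/11. 11⁻¹ ≡ 14 (mod 17) since 11·14 = 154 ≡ 1, so λ ≡ 6·14 ≡ 16.
  x = λ² - 11 - 11 = 256 - 22 ≡ 13; y = λ·(11 - 13) - 14 ≡ 5. → (13, 5)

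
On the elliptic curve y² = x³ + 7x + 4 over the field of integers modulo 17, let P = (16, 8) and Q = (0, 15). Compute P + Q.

(16, 9)

(16, 8) + (0, 15). λ = (15 - 8)/(0 - 16) ≡ 7/1 mod 17. 1⁻¹ ≡ 1 (mod 17), so λ ≡ 7.
  x = λ² - 16 - 0 = 49 - 16 ≡ 16; y = λ·(16 - 16) - 8 ≡ 9. → (16, 9)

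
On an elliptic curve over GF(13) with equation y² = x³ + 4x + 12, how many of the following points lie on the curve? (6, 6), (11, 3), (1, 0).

1

(6, 6): 6² ≡ 10, rhs ≡ 5 → off.
(11, 3): 3² ≡ 9, rhs ≡ 9 → on.
(1, 0): 0² ≡ 0, rhs ≡ 4 → off.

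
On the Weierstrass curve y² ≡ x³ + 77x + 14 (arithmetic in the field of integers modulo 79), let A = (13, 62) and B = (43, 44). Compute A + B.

(13, 62) + (43, 44). λ = (44 - 62)/(43 - 13) ≡ 61/30 mod 79. 30⁻¹ ≡ 29 (mod 79), so λ ≡ 31.
  x = λ² - 13 - 43 = 961 - 56 ≡ 36; y = λ·(13 - 36) - 62 ≡ 15. → (36, 15)

(36, 15)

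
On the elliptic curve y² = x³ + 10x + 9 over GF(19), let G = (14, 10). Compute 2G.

tangent at (14, 10): λ = (3·14² + 10)/(2·10) ≡ 9/1. 1⁻¹ ≡ 1 (mod 19), so λ ≡ 9·1 ≡ 9.
  x = λ² - 14 - 14 = 81 - 28 ≡ 15; y = λ·(14 - 15) - 10 ≡ 0. → (15, 0)

(15, 0)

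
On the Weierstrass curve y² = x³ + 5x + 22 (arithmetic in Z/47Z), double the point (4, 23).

tangent at (4, 23): λ = (3·4² + 5)/(2·23) ≡ 6/46. 46⁻¹ ≡ 46 (mod 47), so λ ≡ 6·46 ≡ 41.
  x = λ² - 4 - 4 = 1681 - 8 ≡ 28; y = λ·(4 - 28) - 23 ≡ 27. → (28, 27)

(28, 27)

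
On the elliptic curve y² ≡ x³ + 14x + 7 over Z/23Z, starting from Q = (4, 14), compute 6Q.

(6, 10)

Repeated addition: build up to 6Q.
2Q: tangent at (4, 14): λ = (3·4² + 14)/(2·14) ≡ 16/5. 5⁻¹ ≡ 14 (mod 23), so λ ≡ 16·14 ≡ 17.
  x = λ² - 4 - 4 = 289 - 8 ≡ 5; y = λ·(4 - 5) - 14 ≡ 15. → (5, 15)
3Q: (5, 15) + (4, 14). λ = (14 - 15)/(4 - 5) ≡ 22/22 mod 23. 22⁻¹ ≡ 22 (mod 23), so λ ≡ 1.
  x = λ² - 5 - 4 = 1 - 9 ≡ 15; y = λ·(5 - 15) - 15 ≡ 21. → (15, 21)
4Q: (15, 21) + (4, 14). λ = (14 - 21)/(4 - 15) ≡ 16/12 mod 23. 12⁻¹ ≡ 2 (mod 23), so λ ≡ 9.
  x = λ² - 15 - 4 = 81 - 19 ≡ 16; y = λ·(15 - 16) - 21 ≡ 16. → (16, 16)
5Q: (16, 16) + (4, 14). λ = (14 - 16)/(4 - 16) ≡ 21/11 mod 23. 11⁻¹ ≡ 21 (mod 23), so λ ≡ 4.
  x = λ² - 16 - 4 = 16 - 20 ≡ 19; y = λ·(16 - 19) - 16 ≡ 18. → (19, 18)
6Q: (19, 18) + (4, 14). λ = (14 - 18)/(4 - 19) ≡ 19/8 mod 23. 8⁻¹ ≡ 3 (mod 23), so λ ≡ 11.
  x = λ² - 19 - 4 = 121 - 23 ≡ 6; y = λ·(19 - 6) - 18 ≡ 10. → (6, 10)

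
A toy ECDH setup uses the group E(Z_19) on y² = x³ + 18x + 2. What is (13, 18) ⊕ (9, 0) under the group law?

(13, 18) + (9, 0). λ = (0 - 18)/(9 - 13) ≡ 1/15 mod 19. 15⁻¹ ≡ 14 (mod 19) since 15·14 = 210 ≡ 1, so λ ≡ 14.
  x = λ² - 13 - 9 = 196 - 22 ≡ 3; y = λ·(13 - 3) - 18 ≡ 8. → (3, 8)

(3, 8)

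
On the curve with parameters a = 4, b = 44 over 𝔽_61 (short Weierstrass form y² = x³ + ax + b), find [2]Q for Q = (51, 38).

(36, 22)

tangent at (51, 38): λ = (3·51² + 4)/(2·38) ≡ 60/15. 15⁻¹ ≡ 57 (mod 61) since 15·57 = 855 ≡ 1, so λ ≡ 60·57 ≡ 4.
  x = λ² - 51 - 51 = 16 - 102 ≡ 36; y = λ·(51 - 36) - 38 ≡ 22. → (36, 22)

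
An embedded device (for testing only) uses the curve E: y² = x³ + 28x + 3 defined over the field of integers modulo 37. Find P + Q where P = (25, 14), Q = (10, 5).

(25, 14) + (10, 5). λ = (5 - 14)/(10 - 25) ≡ 28/22 mod 37. 22⁻¹ ≡ 32 (mod 37) since 22·32 = 704 ≡ 1, so λ ≡ 8.
  x = λ² - 25 - 10 = 64 - 35 ≡ 29; y = λ·(25 - 29) - 14 ≡ 28. → (29, 28)

(29, 28)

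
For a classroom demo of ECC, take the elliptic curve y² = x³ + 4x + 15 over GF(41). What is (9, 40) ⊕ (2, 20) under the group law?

(39, 9)

(9, 40) + (2, 20). λ = (20 - 40)/(2 - 9) ≡ 21/34 mod 41. 34⁻¹ ≡ 35 (mod 41) since 34·35 = 1190 ≡ 1, so λ ≡ 38.
  x = λ² - 9 - 2 = 1444 - 11 ≡ 39; y = λ·(9 - 39) - 40 ≡ 9. → (39, 9)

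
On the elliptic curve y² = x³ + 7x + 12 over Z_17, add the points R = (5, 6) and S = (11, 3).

(14, 7)

(5, 6) + (11, 3). λ = (3 - 6)/(11 - 5) ≡ 14/6 mod 17. 6⁻¹ ≡ 3 (mod 17), so λ ≡ 8.
  x = λ² - 5 - 11 = 64 - 16 ≡ 14; y = λ·(5 - 14) - 6 ≡ 7. → (14, 7)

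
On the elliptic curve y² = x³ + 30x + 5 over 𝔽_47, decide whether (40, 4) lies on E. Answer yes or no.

y² = 4² ≡ 16; x³ + 30x + 5 = 65205 ≡ 16 (mod 47). 16 = 16.

yes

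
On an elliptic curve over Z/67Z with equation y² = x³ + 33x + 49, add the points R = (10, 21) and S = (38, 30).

(25, 34)

(10, 21) + (38, 30). λ = (30 - 21)/(38 - 10) ≡ 9/28 mod 67. 28⁻¹ ≡ 12 (mod 67) since 28·12 = 336 ≡ 1, so λ ≡ 41.
  x = λ² - 10 - 38 = 1681 - 48 ≡ 25; y = λ·(10 - 25) - 21 ≡ 34. → (25, 34)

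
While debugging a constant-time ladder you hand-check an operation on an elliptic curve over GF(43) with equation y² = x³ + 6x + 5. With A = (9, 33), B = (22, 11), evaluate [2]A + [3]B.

First 2A:
Repeated addition: build up to 2A.
2A: tangent at (9, 33): λ = (3·9² + 6)/(2·33) ≡ 34/23. 23⁻¹ ≡ 15 (mod 43), so λ ≡ 34·15 ≡ 37.
  x = λ² - 9 - 9 = 1369 - 18 ≡ 18; y = λ·(9 - 18) - 33 ≡ 21. → (18, 21)
2A = (18, 21).
Next 3B:
Repeated addition: build up to 3B.
2B: tangent at (22, 11): λ = (3·22² + 6)/(2·11) ≡ 39/22. 22⁻¹ ≡ 2 (mod 43) since 22·2 = 44 ≡ 1, so λ ≡ 39·2 ≡ 35.
  x = λ² - 22 - 22 = 1225 - 44 ≡ 20; y = λ·(22 - 20) - 11 ≡ 16. → (20, 16)
3B: (20, 16) + (22, 11). λ = (11 - 16)/(22 - 20) ≡ 38/2 mod 43. 2⁻¹ ≡ 22 (mod 43) since 2·22 = 44 ≡ 1, so λ ≡ 19.
  x = λ² - 20 - 22 = 361 - 42 ≡ 18; y = λ·(20 - 18) - 16 ≡ 22. → (18, 22)
3B = (18, 22).
Finally 2A + 3B:
(18, 21) + (18, 22): same x and y₁ ≡ -y₂, so the sum is the point at infinity.

O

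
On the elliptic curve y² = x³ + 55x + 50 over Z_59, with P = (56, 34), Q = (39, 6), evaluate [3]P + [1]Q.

(32, 2)

First 3P:
Repeated addition: build up to 3P.
2P: tangent at (56, 34): λ = (3·56² + 55)/(2·34) ≡ 23/9. 9⁻¹ ≡ 46 (mod 59), so λ ≡ 23·46 ≡ 55.
  x = λ² - 56 - 56 = 3025 - 112 ≡ 22; y = λ·(56 - 22) - 34 ≡ 7. → (22, 7)
3P: (22, 7) + (56, 34). λ = (34 - 7)/(56 - 22) ≡ 27/34 mod 59. 34⁻¹ ≡ 33 (mod 59) since 34·33 = 1122 ≡ 1, so λ ≡ 6.
  x = λ² - 22 - 56 = 36 - 78 ≡ 17; y = λ·(22 - 17) - 7 ≡ 23. → (17, 23)
3P = (17, 23).
Finally 3P + Q:
(17, 23) + (39, 6). λ = (6 - 23)/(39 - 17) ≡ 42/22 mod 59. 22⁻¹ ≡ 51 (mod 59) since 22·51 = 1122 ≡ 1, so λ ≡ 18.
  x = λ² - 17 - 39 = 324 - 56 ≡ 32; y = λ·(17 - 32) - 23 ≡ 2. → (32, 2)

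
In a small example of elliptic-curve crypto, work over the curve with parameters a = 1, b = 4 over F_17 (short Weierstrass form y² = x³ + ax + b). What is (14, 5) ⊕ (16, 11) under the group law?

(13, 15)

(14, 5) + (16, 11). λ = (11 - 5)/(16 - 14) ≡ 6/2 mod 17. 2⁻¹ ≡ 9 (mod 17), so λ ≡ 3.
  x = λ² - 14 - 16 = 9 - 30 ≡ 13; y = λ·(14 - 13) - 5 ≡ 15. → (13, 15)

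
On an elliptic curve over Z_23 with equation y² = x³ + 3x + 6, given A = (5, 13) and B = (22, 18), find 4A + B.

First 4A:
Double-and-add on 4 = (100)₂. Start with A = (5, 13) for the leading 1-bit.
double: tangent at (5, 13): λ = (3·5² + 3)/(2·13) ≡ 9/3. 3⁻¹ ≡ 8 (mod 23), so λ ≡ 9·8 ≡ 3.
  x = λ² - 5 - 5 = 9 - 10 ≡ 22; y = λ·(5 - 22) - 13 ≡ 5. → (22, 5)
double: tangent at (22, 5): λ = (3·22² + 3)/(2·5) ≡ 6/10. 10⁻¹ ≡ 7 (mod 23), so λ ≡ 6·7 ≡ 19.
  x = λ² - 22 - 22 = 361 - 44 ≡ 18; y = λ·(22 - 18) - 5 ≡ 2. → (18, 2)
4A = (18, 2).
Finally 4A + B:
(18, 2) + (22, 18). λ = (18 - 2)/(22 - 18) ≡ 16/4 mod 23. 4⁻¹ ≡ 6 (mod 23), so λ ≡ 4.
  x = λ² - 18 - 22 = 16 - 40 ≡ 22; y = λ·(18 - 22) - 2 ≡ 5. → (22, 5)

(22, 5)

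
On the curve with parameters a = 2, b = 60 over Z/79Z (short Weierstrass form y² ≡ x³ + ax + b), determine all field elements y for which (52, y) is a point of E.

x³ + 2x + 60 = 140772 ≡ 73 (mod 79).
Square roots of 73 mod 79: 28 and 51 (since 28² = 784 ≡ 73).

28, 51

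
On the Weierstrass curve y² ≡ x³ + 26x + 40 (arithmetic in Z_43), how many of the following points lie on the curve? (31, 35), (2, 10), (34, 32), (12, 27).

(31, 35): 35² ≡ 21, rhs ≡ 21 → on.
(2, 10): 10² ≡ 14, rhs ≡ 14 → on.
(34, 32): 32² ≡ 35, rhs ≡ 23 → off.
(12, 27): 27² ≡ 41, rhs ≡ 16 → off.

2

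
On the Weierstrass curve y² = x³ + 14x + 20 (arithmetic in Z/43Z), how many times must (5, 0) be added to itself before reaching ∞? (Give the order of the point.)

2P: (5, 0) + (5, 0): same x and y₁ ≡ -y₂, so the sum is ∞.
2P = ∞, so the order is 2.

2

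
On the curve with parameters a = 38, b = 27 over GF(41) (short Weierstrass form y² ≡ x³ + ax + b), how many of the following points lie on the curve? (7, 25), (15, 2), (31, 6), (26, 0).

0

(7, 25): 25² ≡ 10, rhs ≡ 21 → off.
(15, 2): 2² ≡ 4, rhs ≡ 36 → off.
(31, 6): 6² ≡ 36, rhs ≡ 0 → off.
(26, 0): 0² ≡ 0, rhs ≡ 18 → off.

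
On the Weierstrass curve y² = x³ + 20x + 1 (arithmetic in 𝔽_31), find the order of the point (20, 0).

2

2P: (20, 0) + (20, 0): same x and y₁ ≡ -y₂, so the sum is ∞.
2P = ∞, so the order is 2.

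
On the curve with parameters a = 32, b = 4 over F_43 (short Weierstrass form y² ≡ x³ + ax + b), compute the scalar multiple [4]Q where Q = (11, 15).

(30, 10)

Repeated addition: build up to 4Q.
2Q: tangent at (11, 15): λ = (3·11² + 32)/(2·15) ≡ 8/30. 30⁻¹ ≡ 33 (mod 43), so λ ≡ 8·33 ≡ 6.
  x = λ² - 11 - 11 = 36 - 22 ≡ 14; y = λ·(11 - 14) - 15 ≡ 10. → (14, 10)
3Q: (14, 10) + (11, 15). λ = (15 - 10)/(11 - 14) ≡ 5/40 mod 43. 40⁻¹ ≡ 14 (mod 43), so λ ≡ 27.
  x = λ² - 14 - 11 = 729 - 25 ≡ 16; y = λ·(14 - 16) - 10 ≡ 22. → (16, 22)
4Q: (16, 22) + (11, 15). λ = (15 - 22)/(11 - 16) ≡ 36/38 mod 43. 38⁻¹ ≡ 17 (mod 43), so λ ≡ 10.
  x = λ² - 16 - 11 = 100 - 27 ≡ 30; y = λ·(16 - 30) - 22 ≡ 10. → (30, 10)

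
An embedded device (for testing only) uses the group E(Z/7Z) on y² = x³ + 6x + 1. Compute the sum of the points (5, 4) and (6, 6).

(0, 6)

(5, 4) + (6, 6). λ = (6 - 4)/(6 - 5) ≡ 2/1 mod 7. 1⁻¹ ≡ 1 (mod 7), so λ ≡ 2.
  x = λ² - 5 - 6 = 4 - 11 ≡ 0; y = λ·(5 - 0) - 4 ≡ 6. → (0, 6)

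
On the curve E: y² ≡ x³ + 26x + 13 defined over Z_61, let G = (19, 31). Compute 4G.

Repeated addition: build up to 4G.
2G: tangent at (19, 31): λ = (3·19² + 26)/(2·31) ≡ 11/1. 1⁻¹ ≡ 1 (mod 61), so λ ≡ 11·1 ≡ 11.
  x = λ² - 19 - 19 = 121 - 38 ≡ 22; y = λ·(19 - 22) - 31 ≡ 58. → (22, 58)
3G: (22, 58) + (19, 31). λ = (31 - 58)/(19 - 22) ≡ 34/58 mod 61. 58⁻¹ ≡ 20 (mod 61) since 58·20 = 1160 ≡ 1, so λ ≡ 9.
  x = λ² - 22 - 19 = 81 - 41 ≡ 40; y = λ·(22 - 40) - 58 ≡ 24. → (40, 24)
4G: (40, 24) + (19, 31). λ = (31 - 24)/(19 - 40) ≡ 7/40 mod 61. 40⁻¹ ≡ 29 (mod 61), so λ ≡ 20.
  x = λ² - 40 - 19 = 400 - 59 ≡ 36; y = λ·(40 - 36) - 24 ≡ 56. → (36, 56)

(36, 56)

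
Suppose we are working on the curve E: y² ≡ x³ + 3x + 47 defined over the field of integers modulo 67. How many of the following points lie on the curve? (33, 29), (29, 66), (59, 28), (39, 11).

(33, 29): 29² ≡ 37, rhs ≡ 37 → on.
(29, 66): 66² ≡ 1, rhs ≡ 1 → on.
(59, 28): 28² ≡ 47, rhs ≡ 47 → on.
(39, 11): 11² ≡ 54, rhs ≡ 54 → on.

4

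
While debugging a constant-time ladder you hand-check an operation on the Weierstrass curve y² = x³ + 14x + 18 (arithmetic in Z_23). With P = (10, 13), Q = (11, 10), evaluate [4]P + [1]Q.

First 4P:
Repeated addition: build up to 4P.
2P: tangent at (10, 13): λ = (3·10² + 14)/(2·13) ≡ 15/3. 3⁻¹ ≡ 8 (mod 23) since 3·8 = 24 ≡ 1, so λ ≡ 15·8 ≡ 5.
  x = λ² - 10 - 10 = 25 - 20 ≡ 5; y = λ·(10 - 5) - 13 ≡ 12. → (5, 12)
3P: (5, 12) + (10, 13). λ = (13 - 12)/(10 - 5) ≡ 1/5 mod 23. 5⁻¹ ≡ 14 (mod 23), so λ ≡ 14.
  x = λ² - 5 - 10 = 196 - 15 ≡ 20; y = λ·(5 - 20) - 12 ≡ 8. → (20, 8)
4P: (20, 8) + (10, 13). λ = (13 - 8)/(10 - 20) ≡ 5/13 mod 23. 13⁻¹ ≡ 16 (mod 23) since 13·16 = 208 ≡ 1, so λ ≡ 11.
  x = λ² - 20 - 10 = 121 - 30 ≡ 22; y = λ·(20 - 22) - 8 ≡ 16. → (22, 16)
4P = (22, 16).
Finally 4P + Q:
(22, 16) + (11, 10). λ = (10 - 16)/(11 - 22) ≡ 17/12 mod 23. 12⁻¹ ≡ 2 (mod 23), so λ ≡ 11.
  x = λ² - 22 - 11 = 121 - 33 ≡ 19; y = λ·(22 - 19) - 16 ≡ 17. → (19, 17)

(19, 17)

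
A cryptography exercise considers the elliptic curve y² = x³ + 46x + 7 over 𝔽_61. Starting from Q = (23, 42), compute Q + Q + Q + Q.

Double-and-add on 4 = (100)₂. Start with Q = (23, 42) for the leading 1-bit.
double: tangent at (23, 42): λ = (3·23² + 46)/(2·42) ≡ 47/23. 23⁻¹ ≡ 8 (mod 61), so λ ≡ 47·8 ≡ 10.
  x = λ² - 23 - 23 = 100 - 46 ≡ 54; y = λ·(23 - 54) - 42 ≡ 14. → (54, 14)
double: tangent at (54, 14): λ = (3·54² + 46)/(2·14) ≡ 10/28. 28⁻¹ ≡ 24 (mod 61) since 28·24 = 672 ≡ 1, so λ ≡ 10·24 ≡ 57.
  x = λ² - 54 - 54 = 3249 - 108 ≡ 30; y = λ·(54 - 30) - 14 ≡ 12. → (30, 12)

(30, 12)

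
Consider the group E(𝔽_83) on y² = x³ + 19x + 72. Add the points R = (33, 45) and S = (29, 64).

(33, 45) + (29, 64). λ = (64 - 45)/(29 - 33) ≡ 19/79 mod 83. 79⁻¹ ≡ 62 (mod 83), so λ ≡ 16.
  x = λ² - 33 - 29 = 256 - 62 ≡ 28; y = λ·(33 - 28) - 45 ≡ 35. → (28, 35)

(28, 35)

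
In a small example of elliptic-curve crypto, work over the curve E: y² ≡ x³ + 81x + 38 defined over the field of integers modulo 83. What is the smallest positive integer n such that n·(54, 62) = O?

2P: tangent at (54, 62): λ = (3·54² + 81)/(2·62) ≡ 31/41. 41⁻¹ ≡ 81 (mod 83), so λ ≡ 31·81 ≡ 21.
  x = λ² - 54 - 54 = 441 - 108 ≡ 1; y = λ·(54 - 1) - 62 ≡ 55. → (1, 55)
3P: (1, 55) + (54, 62). λ = (62 - 55)/(54 - 1) ≡ 7/53 mod 83. 53⁻¹ ≡ 47 (mod 83), so λ ≡ 80.
  x = λ² - 1 - 54 = 6400 - 55 ≡ 37; y = λ·(1 - 37) - 55 ≡ 53. → (37, 53)
4P: (37, 53) + (54, 62). λ = (62 - 53)/(54 - 37) ≡ 9/17 mod 83. 17⁻¹ ≡ 44 (mod 83) since 17·44 = 748 ≡ 1, so λ ≡ 64.
  x = λ² - 37 - 54 = 4096 - 91 ≡ 21; y = λ·(37 - 21) - 53 ≡ 58. → (21, 58)
5P: (21, 58) + (54, 62). λ = (62 - 58)/(54 - 21) ≡ 4/33 mod 83. 33⁻¹ ≡ 78 (mod 83) since 33·78 = 2574 ≡ 1, so λ ≡ 63.
  x = λ² - 21 - 54 = 3969 - 75 ≡ 76; y = λ·(21 - 76) - 58 ≡ 46. → (76, 46)
6P: (76, 46) + (54, 62). λ = (62 - 46)/(54 - 76) ≡ 16/61 mod 83. 61⁻¹ ≡ 49 (mod 83), so λ ≡ 37.
  x = λ² - 76 - 54 = 1369 - 130 ≡ 77; y = λ·(76 - 77) - 46 ≡ 0. → (77, 0)
7P: (77, 0) + (54, 62). λ = (62 - 0)/(54 - 77) ≡ 62/60 mod 83. 60⁻¹ ≡ 18 (mod 83) since 60·18 = 1080 ≡ 1, so λ ≡ 37.
  x = λ² - 77 - 54 = 1369 - 131 ≡ 76; y = λ·(77 - 76) - 0 ≡ 37. → (76, 37)
8P: (76, 37) + (54, 62). λ = (62 - 37)/(54 - 76) ≡ 25/61 mod 83. 61⁻¹ ≡ 49 (mod 83), so λ ≡ 63.
  x = λ² - 76 - 54 = 3969 - 130 ≡ 21; y = λ·(76 - 21) - 37 ≡ 25. → (21, 25)
9P: (21, 25) + (54, 62). λ = (62 - 25)/(54 - 21) ≡ 37/33 mod 83. 33⁻¹ ≡ 78 (mod 83) since 33·78 = 2574 ≡ 1, so λ ≡ 64.
  x = λ² - 21 - 54 = 4096 - 75 ≡ 37; y = λ·(21 - 37) - 25 ≡ 30. → (37, 30)
10P: (37, 30) + (54, 62). λ = (62 - 30)/(54 - 37) ≡ 32/17 mod 83. 17⁻¹ ≡ 44 (mod 83), so λ ≡ 80.
  x = λ² - 37 - 54 = 6400 - 91 ≡ 1; y = λ·(37 - 1) - 30 ≡ 28. → (1, 28)
11P: (1, 28) + (54, 62). λ = (62 - 28)/(54 - 1) ≡ 34/53 mod 83. 53⁻¹ ≡ 47 (mod 83) since 53·47 = 2491 ≡ 1, so λ ≡ 21.
  x = λ² - 1 - 54 = 441 - 55 ≡ 54; y = λ·(1 - 54) - 28 ≡ 21. → (54, 21)
12P: (54, 21) + (54, 62): same x and y₁ ≡ -y₂, so the sum is O.
12P = O, so the order is 12.

12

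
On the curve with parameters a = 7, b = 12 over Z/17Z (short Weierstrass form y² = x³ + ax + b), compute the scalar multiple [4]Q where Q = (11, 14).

Repeated addition: build up to 4Q.
2Q: tangent at (11, 14): λ = (3·11² + 7)/(2·14) ≡ 13/11. 11⁻¹ ≡ 14 (mod 17), so λ ≡ 13·14 ≡ 12.
  x = λ² - 11 - 11 = 144 - 22 ≡ 3; y = λ·(11 - 3) - 14 ≡ 14. → (3, 14)
3Q: (3, 14) + (11, 14). λ = (14 - 14)/(11 - 3) ≡ 0/8 mod 17. 8⁻¹ ≡ 15 (mod 17), so λ ≡ 0.
  x = λ² - 3 - 11 = 0 - 14 ≡ 3; y = λ·(3 - 3) - 14 ≡ 3. → (3, 3)
4Q: (3, 3) + (11, 14). λ = (14 - 3)/(11 - 3) ≡ 11/8 mod 17. 8⁻¹ ≡ 15 (mod 17), so λ ≡ 12.
  x = λ² - 3 - 11 = 144 - 14 ≡ 11; y = λ·(3 - 11) - 3 ≡ 3. → (11, 3)

(11, 3)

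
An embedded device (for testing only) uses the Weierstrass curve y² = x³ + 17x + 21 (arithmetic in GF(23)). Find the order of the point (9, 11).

7

2P: tangent at (9, 11): λ = (3·9² + 17)/(2·11) ≡ 7/22. 22⁻¹ ≡ 22 (mod 23) since 22·22 = 484 ≡ 1, so λ ≡ 7·22 ≡ 16.
  x = λ² - 9 - 9 = 256 - 18 ≡ 8; y = λ·(9 - 8) - 11 ≡ 5. → (8, 5)
3P: (8, 5) + (9, 11). λ = (11 - 5)/(9 - 8) ≡ 6/1 mod 23. 1⁻¹ ≡ 1 (mod 23) since 1·1 = 1 ≡ 1, so λ ≡ 6.
  x = λ² - 8 - 9 = 36 - 17 ≡ 19; y = λ·(8 - 19) - 5 ≡ 21. → (19, 21)
4P: (19, 21) + (9, 11). λ = (11 - 21)/(9 - 19) ≡ 13/13 mod 23. 13⁻¹ ≡ 16 (mod 23) since 13·16 = 208 ≡ 1, so λ ≡ 1.
  x = λ² - 19 - 9 = 1 - 28 ≡ 19; y = λ·(19 - 19) - 21 ≡ 2. → (19, 2)
5P: (19, 2) + (9, 11). λ = (11 - 2)/(9 - 19) ≡ 9/13 mod 23. 13⁻¹ ≡ 16 (mod 23) since 13·16 = 208 ≡ 1, so λ ≡ 6.
  x = λ² - 19 - 9 = 36 - 28 ≡ 8; y = λ·(19 - 8) - 2 ≡ 18. → (8, 18)
6P: (8, 18) + (9, 11). λ = (11 - 18)/(9 - 8) ≡ 16/1 mod 23. 1⁻¹ ≡ 1 (mod 23) since 1·1 = 1 ≡ 1, so λ ≡ 16.
  x = λ² - 8 - 9 = 256 - 17 ≡ 9; y = λ·(8 - 9) - 18 ≡ 12. → (9, 12)
7P: (9, 12) + (9, 11): same x and y₁ ≡ -y₂, so the sum is O.
7P = O, so the order is 7.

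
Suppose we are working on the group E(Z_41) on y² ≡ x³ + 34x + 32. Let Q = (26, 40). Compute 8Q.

Double-and-add on 8 = (1000)₂. Start with Q = (26, 40) for the leading 1-bit.
double: tangent at (26, 40): λ = (3·26² + 34)/(2·40) ≡ 12/39. 39⁻¹ ≡ 20 (mod 41) since 39·20 = 780 ≡ 1, so λ ≡ 12·20 ≡ 35.
  x = λ² - 26 - 26 = 1225 - 52 ≡ 25; y = λ·(26 - 25) - 40 ≡ 36. → (25, 36)
double: tangent at (25, 36): λ = (3·25² + 34)/(2·36) ≡ 23/31. 31⁻¹ ≡ 4 (mod 41), so λ ≡ 23·4 ≡ 10.
  x = λ² - 25 - 25 = 100 - 50 ≡ 9; y = λ·(25 - 9) - 36 ≡ 1. → (9, 1)
double: tangent at (9, 1): λ = (3·9² + 34)/(2·1) ≡ 31/2. 2⁻¹ ≡ 21 (mod 41) since 2·21 = 42 ≡ 1, so λ ≡ 31·21 ≡ 36.
  x = λ² - 9 - 9 = 1296 - 18 ≡ 7; y = λ·(9 - 7) - 1 ≡ 30. → (7, 30)

(7, 30)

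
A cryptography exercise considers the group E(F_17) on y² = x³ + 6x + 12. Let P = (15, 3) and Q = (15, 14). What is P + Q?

The two points share x = 15 and their y-coordinates satisfy 3 + 14 ≡ 0 (mod 17), so they are inverses. Their sum is 𝒪.

O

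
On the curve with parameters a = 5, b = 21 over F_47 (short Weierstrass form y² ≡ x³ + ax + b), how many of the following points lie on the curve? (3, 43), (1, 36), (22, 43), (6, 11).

3

(3, 43): 43² ≡ 16, rhs ≡ 16 → on.
(1, 36): 36² ≡ 27, rhs ≡ 27 → on.
(22, 43): 43² ≡ 16, rhs ≡ 16 → on.
(6, 11): 11² ≡ 27, rhs ≡ 32 → off.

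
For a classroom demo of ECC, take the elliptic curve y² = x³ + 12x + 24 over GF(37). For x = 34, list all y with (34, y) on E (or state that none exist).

none

x³ + 12x + 24 = 39736 ≡ 35 (mod 37).
35 is a non-residue mod 37; no y exists.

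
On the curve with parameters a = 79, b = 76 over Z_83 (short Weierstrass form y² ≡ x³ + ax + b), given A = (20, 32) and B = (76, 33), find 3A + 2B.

(62, 64)

First 3A:
Repeated addition: build up to 3A.
2A: tangent at (20, 32): λ = (3·20² + 79)/(2·32) ≡ 34/64. 64⁻¹ ≡ 48 (mod 83) since 64·48 = 3072 ≡ 1, so λ ≡ 34·48 ≡ 55.
  x = λ² - 20 - 20 = 3025 - 40 ≡ 80; y = λ·(20 - 80) - 32 ≡ 71. → (80, 71)
3A: (80, 71) + (20, 32). λ = (32 - 71)/(20 - 80) ≡ 44/23 mod 83. 23⁻¹ ≡ 65 (mod 83) since 23·65 = 1495 ≡ 1, so λ ≡ 38.
  x = λ² - 80 - 20 = 1444 - 100 ≡ 16; y = λ·(80 - 16) - 71 ≡ 37. → (16, 37)
3A = (16, 37).
Next 2B:
Repeated addition: build up to 2B.
2B: tangent at (76, 33): λ = (3·76² + 79)/(2·33) ≡ 60/66. 66⁻¹ ≡ 39 (mod 83), so λ ≡ 60·39 ≡ 16.
  x = λ² - 76 - 76 = 256 - 152 ≡ 21; y = λ·(76 - 21) - 33 ≡ 17. → (21, 17)
2B = (21, 17).
Finally 3A + 2B:
(16, 37) + (21, 17). λ = (17 - 37)/(21 - 16) ≡ 63/5 mod 83. 5⁻¹ ≡ 50 (mod 83), so λ ≡ 79.
  x = λ² - 16 - 21 = 6241 - 37 ≡ 62; y = λ·(16 - 62) - 37 ≡ 64. → (62, 64)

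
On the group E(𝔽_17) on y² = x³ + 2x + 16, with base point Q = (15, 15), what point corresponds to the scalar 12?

O

Repeated addition: build up to 12Q.
2Q: tangent at (15, 15): λ = (3·15² + 2)/(2·15) ≡ 14/13. 13⁻¹ ≡ 4 (mod 17) since 13·4 = 52 ≡ 1, so λ ≡ 14·4 ≡ 5.
  x = λ² - 15 - 15 = 25 - 30 ≡ 12; y = λ·(15 - 12) - 15 ≡ 0. → (12, 0)
3Q: (12, 0) + (15, 15). λ = (15 - 0)/(15 - 12) ≡ 15/3 mod 17. 3⁻¹ ≡ 6 (mod 17), so λ ≡ 5.
  x = λ² - 12 - 15 = 25 - 27 ≡ 15; y = λ·(12 - 15) - 0 ≡ 2. → (15, 2)
4Q: (15, 2) + (15, 15): same x and y₁ ≡ -y₂, so the sum is 𝒪.
5Q: 𝒪 + (15, 15) = (15, 15) (identity).
6Q: tangent at (15, 15): λ = (3·15² + 2)/(2·15) ≡ 14/13. 13⁻¹ ≡ 4 (mod 17), so λ ≡ 14·4 ≡ 5.
  x = λ² - 15 - 15 = 25 - 30 ≡ 12; y = λ·(15 - 12) - 15 ≡ 0. → (12, 0)
7Q: (12, 0) + (15, 15). λ = (15 - 0)/(15 - 12) ≡ 15/3 mod 17. 3⁻¹ ≡ 6 (mod 17), so λ ≡ 5.
  x = λ² - 12 - 15 = 25 - 27 ≡ 15; y = λ·(12 - 15) - 0 ≡ 2. → (15, 2)
8Q: (15, 2) + (15, 15): same x and y₁ ≡ -y₂, so the sum is 𝒪.
9Q: 𝒪 + (15, 15) = (15, 15) (identity).
10Q: tangent at (15, 15): λ = (3·15² + 2)/(2·15) ≡ 14/13. 13⁻¹ ≡ 4 (mod 17), so λ ≡ 14·4 ≡ 5.
  x = λ² - 15 - 15 = 25 - 30 ≡ 12; y = λ·(15 - 12) - 15 ≡ 0. → (12, 0)
11Q: (12, 0) + (15, 15). λ = (15 - 0)/(15 - 12) ≡ 15/3 mod 17. 3⁻¹ ≡ 6 (mod 17) since 3·6 = 18 ≡ 1, so λ ≡ 5.
  x = λ² - 12 - 15 = 25 - 27 ≡ 15; y = λ·(12 - 15) - 0 ≡ 2. → (15, 2)
12Q: (15, 2) + (15, 15): same x and y₁ ≡ -y₂, so the sum is 𝒪.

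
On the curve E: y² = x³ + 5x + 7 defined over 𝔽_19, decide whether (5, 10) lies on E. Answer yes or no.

yes

y² = 10² ≡ 5; x³ + 5x + 7 = 157 ≡ 5 (mod 19). 5 = 5.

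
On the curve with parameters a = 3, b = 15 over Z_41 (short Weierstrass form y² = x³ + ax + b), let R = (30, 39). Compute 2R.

(20, 30)

tangent at (30, 39): λ = (3·30² + 3)/(2·39) ≡ 38/37. 37⁻¹ ≡ 10 (mod 41), so λ ≡ 38·10 ≡ 11.
  x = λ² - 30 - 30 = 121 - 60 ≡ 20; y = λ·(30 - 20) - 39 ≡ 30. → (20, 30)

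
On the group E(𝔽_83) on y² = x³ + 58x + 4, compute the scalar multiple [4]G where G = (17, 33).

Double-and-add on 4 = (100)₂. Start with G = (17, 33) for the leading 1-bit.
double: tangent at (17, 33): λ = (3·17² + 58)/(2·33) ≡ 12/66. 66⁻¹ ≡ 39 (mod 83), so λ ≡ 12·39 ≡ 53.
  x = λ² - 17 - 17 = 2809 - 34 ≡ 36; y = λ·(17 - 36) - 33 ≡ 39. → (36, 39)
double: tangent at (36, 39): λ = (3·36² + 58)/(2·39) ≡ 45/78. 78⁻¹ ≡ 33 (mod 83) since 78·33 = 2574 ≡ 1, so λ ≡ 45·33 ≡ 74.
  x = λ² - 36 - 36 = 5476 - 72 ≡ 9; y = λ·(36 - 9) - 39 ≡ 50. → (9, 50)

(9, 50)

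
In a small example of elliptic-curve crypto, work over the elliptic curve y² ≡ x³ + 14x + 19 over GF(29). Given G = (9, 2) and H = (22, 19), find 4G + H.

First 4G:
Double-and-add on 4 = (100)₂. Start with G = (9, 2) for the leading 1-bit.
double: tangent at (9, 2): λ = (3·9² + 14)/(2·2) ≡ 25/4. 4⁻¹ ≡ 22 (mod 29), so λ ≡ 25·22 ≡ 28.
  x = λ² - 9 - 9 = 784 - 18 ≡ 12; y = λ·(9 - 12) - 2 ≡ 1. → (12, 1)
double: tangent at (12, 1): λ = (3·12² + 14)/(2·1) ≡ 11/2. 2⁻¹ ≡ 15 (mod 29) since 2·15 = 30 ≡ 1, so λ ≡ 11·15 ≡ 20.
  x = λ² - 12 - 12 = 400 - 24 ≡ 28; y = λ·(12 - 28) - 1 ≡ 27. → (28, 27)
4G = (28, 27).
Finally 4G + H:
(28, 27) + (22, 19). λ = (19 - 27)/(22 - 28) ≡ 21/23 mod 29. 23⁻¹ ≡ 24 (mod 29) since 23·24 = 552 ≡ 1, so λ ≡ 11.
  x = λ² - 28 - 22 = 121 - 50 ≡ 13; y = λ·(28 - 13) - 27 ≡ 22. → (13, 22)

(13, 22)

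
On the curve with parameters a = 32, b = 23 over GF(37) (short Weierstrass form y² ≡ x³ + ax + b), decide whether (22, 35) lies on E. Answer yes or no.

y² = 35² ≡ 4; x³ + 32x + 23 = 11375 ≡ 16 (mod 37). 4 ≠ 16.

no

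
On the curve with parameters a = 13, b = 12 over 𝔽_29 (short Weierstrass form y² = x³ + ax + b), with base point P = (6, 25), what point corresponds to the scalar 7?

(14, 26)

Repeated addition: build up to 7P.
2P: tangent at (6, 25): λ = (3·6² + 13)/(2·25) ≡ 5/21. 21⁻¹ ≡ 18 (mod 29) since 21·18 = 378 ≡ 1, so λ ≡ 5·18 ≡ 3.
  x = λ² - 6 - 6 = 9 - 12 ≡ 26; y = λ·(6 - 26) - 25 ≡ 2. → (26, 2)
3P: (26, 2) + (6, 25). λ = (25 - 2)/(6 - 26) ≡ 23/9 mod 29. 9⁻¹ ≡ 13 (mod 29), so λ ≡ 9.
  x = λ² - 26 - 6 = 81 - 32 ≡ 20; y = λ·(26 - 20) - 2 ≡ 23. → (20, 23)
4P: (20, 23) + (6, 25). λ = (25 - 23)/(6 - 20) ≡ 2/15 mod 29. 15⁻¹ ≡ 2 (mod 29), so λ ≡ 4.
  x = λ² - 20 - 6 = 16 - 26 ≡ 19; y = λ·(20 - 19) - 23 ≡ 10. → (19, 10)
5P: (19, 10) + (6, 25). λ = (25 - 10)/(6 - 19) ≡ 15/16 mod 29. 16⁻¹ ≡ 20 (mod 29) since 16·20 = 320 ≡ 1, so λ ≡ 10.
  x = λ² - 19 - 6 = 100 - 25 ≡ 17; y = λ·(19 - 17) - 10 ≡ 10. → (17, 10)
6P: (17, 10) + (6, 25). λ = (25 - 10)/(6 - 17) ≡ 15/18 mod 29. 18⁻¹ ≡ 21 (mod 29) since 18·21 = 378 ≡ 1, so λ ≡ 25.
  x = λ² - 17 - 6 = 625 - 23 ≡ 22; y = λ·(17 - 22) - 10 ≡ 10. → (22, 10)
7P: (22, 10) + (6, 25). λ = (25 - 10)/(6 - 22) ≡ 15/13 mod 29. 13⁻¹ ≡ 9 (mod 29), so λ ≡ 19.
  x = λ² - 22 - 6 = 361 - 28 ≡ 14; y = λ·(22 - 14) - 10 ≡ 26. → (14, 26)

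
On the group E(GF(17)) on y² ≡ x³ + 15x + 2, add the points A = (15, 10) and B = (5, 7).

(15, 10) + (5, 7). λ = (7 - 10)/(5 - 15) ≡ 14/7 mod 17. 7⁻¹ ≡ 5 (mod 17) since 7·5 = 35 ≡ 1, so λ ≡ 2.
  x = λ² - 15 - 5 = 4 - 20 ≡ 1; y = λ·(15 - 1) - 10 ≡ 1. → (1, 1)

(1, 1)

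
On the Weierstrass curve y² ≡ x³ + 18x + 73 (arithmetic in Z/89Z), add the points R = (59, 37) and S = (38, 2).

(64, 14)

(59, 37) + (38, 2). λ = (2 - 37)/(38 - 59) ≡ 54/68 mod 89. 68⁻¹ ≡ 72 (mod 89), so λ ≡ 61.
  x = λ² - 59 - 38 = 3721 - 97 ≡ 64; y = λ·(59 - 64) - 37 ≡ 14. → (64, 14)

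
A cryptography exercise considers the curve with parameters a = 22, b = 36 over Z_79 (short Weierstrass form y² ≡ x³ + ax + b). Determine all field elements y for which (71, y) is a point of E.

none

x³ + 22x + 36 = 359509 ≡ 59 (mod 79).
59 is a non-residue mod 79; no y exists.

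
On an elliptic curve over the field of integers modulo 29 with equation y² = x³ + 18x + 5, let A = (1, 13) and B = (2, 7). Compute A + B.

(4, 5)

(1, 13) + (2, 7). λ = (7 - 13)/(2 - 1) ≡ 23/1 mod 29. 1⁻¹ ≡ 1 (mod 29), so λ ≡ 23.
  x = λ² - 1 - 2 = 529 - 3 ≡ 4; y = λ·(1 - 4) - 13 ≡ 5. → (4, 5)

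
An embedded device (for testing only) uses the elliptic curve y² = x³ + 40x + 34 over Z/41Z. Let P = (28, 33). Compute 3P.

Repeated addition: build up to 3P.
2P: tangent at (28, 33): λ = (3·28² + 40)/(2·33) ≡ 14/25. 25⁻¹ ≡ 23 (mod 41), so λ ≡ 14·23 ≡ 35.
  x = λ² - 28 - 28 = 1225 - 56 ≡ 21; y = λ·(28 - 21) - 33 ≡ 7. → (21, 7)
3P: (21, 7) + (28, 33). λ = (33 - 7)/(28 - 21) ≡ 26/7 mod 41. 7⁻¹ ≡ 6 (mod 41), so λ ≡ 33.
  x = λ² - 21 - 28 = 1089 - 49 ≡ 15; y = λ·(21 - 15) - 7 ≡ 27. → (15, 27)

(15, 27)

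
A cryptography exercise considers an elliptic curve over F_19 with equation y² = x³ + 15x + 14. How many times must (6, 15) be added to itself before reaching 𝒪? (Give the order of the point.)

12

2P: tangent at (6, 15): λ = (3·6² + 15)/(2·15) ≡ 9/11. 11⁻¹ ≡ 7 (mod 19), so λ ≡ 9·7 ≡ 6.
  x = λ² - 6 - 6 = 36 - 12 ≡ 5; y = λ·(6 - 5) - 15 ≡ 10. → (5, 10)
3P: (5, 10) + (6, 15). λ = (15 - 10)/(6 - 5) ≡ 5/1 mod 19. 1⁻¹ ≡ 1 (mod 19), so λ ≡ 5.
  x = λ² - 5 - 6 = 25 - 11 ≡ 14; y = λ·(5 - 14) - 10 ≡ 2. → (14, 2)
4P: (14, 2) + (6, 15). λ = (15 - 2)/(6 - 14) ≡ 13/11 mod 19. 11⁻¹ ≡ 7 (mod 19) since 11·7 = 77 ≡ 1, so λ ≡ 15.
  x = λ² - 14 - 6 = 225 - 20 ≡ 15; y = λ·(14 - 15) - 2 ≡ 2. → (15, 2)
5P: (15, 2) + (6, 15). λ = (15 - 2)/(6 - 15) ≡ 13/10 mod 19. 10⁻¹ ≡ 2 (mod 19), so λ ≡ 7.
  x = λ² - 15 - 6 = 49 - 21 ≡ 9; y = λ·(15 - 9) - 2 ≡ 2. → (9, 2)
6P: (9, 2) + (6, 15). λ = (15 - 2)/(6 - 9) ≡ 13/16 mod 19. 16⁻¹ ≡ 6 (mod 19), so λ ≡ 2.
  x = λ² - 9 - 6 = 4 - 15 ≡ 8; y = λ·(9 - 8) - 2 ≡ 0. → (8, 0)
7P: (8, 0) + (6, 15). λ = (15 - 0)/(6 - 8) ≡ 15/17 mod 19. 17⁻¹ ≡ 9 (mod 19) since 17·9 = 153 ≡ 1, so λ ≡ 2.
  x = λ² - 8 - 6 = 4 - 14 ≡ 9; y = λ·(8 - 9) - 0 ≡ 17. → (9, 17)
8P: (9, 17) + (6, 15). λ = (15 - 17)/(6 - 9) ≡ 17/16 mod 19. 16⁻¹ ≡ 6 (mod 19), so λ ≡ 7.
  x = λ² - 9 - 6 = 49 - 15 ≡ 15; y = λ·(9 - 15) - 17 ≡ 17. → (15, 17)
9P: (15, 17) + (6, 15). λ = (15 - 17)/(6 - 15) ≡ 17/10 mod 19. 10⁻¹ ≡ 2 (mod 19), so λ ≡ 15.
  x = λ² - 15 - 6 = 225 - 21 ≡ 14; y = λ·(15 - 14) - 17 ≡ 17. → (14, 17)
10P: (14, 17) + (6, 15). λ = (15 - 17)/(6 - 14) ≡ 17/11 mod 19. 11⁻¹ ≡ 7 (mod 19), so λ ≡ 5.
  x = λ² - 14 - 6 = 25 - 20 ≡ 5; y = λ·(14 - 5) - 17 ≡ 9. → (5, 9)
11P: (5, 9) + (6, 15). λ = (15 - 9)/(6 - 5) ≡ 6/1 mod 19. 1⁻¹ ≡ 1 (mod 19), so λ ≡ 6.
  x = λ² - 5 - 6 = 36 - 11 ≡ 6; y = λ·(5 - 6) - 9 ≡ 4. → (6, 4)
12P: (6, 4) + (6, 15): same x and y₁ ≡ -y₂, so the sum is 𝒪.
12P = 𝒪, so the order is 12.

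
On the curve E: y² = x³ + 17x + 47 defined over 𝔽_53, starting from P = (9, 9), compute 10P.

Double-and-add on 10 = (1010)₂. Start with P = (9, 9) for the leading 1-bit.
double: tangent at (9, 9): λ = (3·9² + 17)/(2·9) ≡ 48/18. 18⁻¹ ≡ 3 (mod 53) since 18·3 = 54 ≡ 1, so λ ≡ 48·3 ≡ 38.
  x = λ² - 9 - 9 = 1444 - 18 ≡ 48; y = λ·(9 - 48) - 9 ≡ 46. → (48, 46)
double: tangent at (48, 46): λ = (3·48² + 17)/(2·46) ≡ 39/39. 39⁻¹ ≡ 34 (mod 53), so λ ≡ 39·34 ≡ 1.
  x = λ² - 48 - 48 = 1 - 96 ≡ 11; y = λ·(48 - 11) - 46 ≡ 44. → (11, 44)
add P: (11, 44) + (9, 9). λ = (9 - 44)/(9 - 11) ≡ 18/51 mod 53. 51⁻¹ ≡ 26 (mod 53) since 51·26 = 1326 ≡ 1, so λ ≡ 44.
  x = λ² - 11 - 9 = 1936 - 20 ≡ 8; y = λ·(11 - 8) - 44 ≡ 35. → (8, 35)
double: tangent at (8, 35): λ = (3·8² + 17)/(2·35) ≡ 50/17. 17⁻¹ ≡ 25 (mod 53), so λ ≡ 50·25 ≡ 31.
  x = λ² - 8 - 8 = 961 - 16 ≡ 44; y = λ·(8 - 44) - 35 ≡ 15. → (44, 15)

(44, 15)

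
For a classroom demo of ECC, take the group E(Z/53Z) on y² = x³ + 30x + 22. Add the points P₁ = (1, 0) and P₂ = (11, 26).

(52, 37)

(1, 0) + (11, 26). λ = (26 - 0)/(11 - 1) ≡ 26/10 mod 53. 10⁻¹ ≡ 16 (mod 53), so λ ≡ 45.
  x = λ² - 1 - 11 = 2025 - 12 ≡ 52; y = λ·(1 - 52) - 0 ≡ 37. → (52, 37)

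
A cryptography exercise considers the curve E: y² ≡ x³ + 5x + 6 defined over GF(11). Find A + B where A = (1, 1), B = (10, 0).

(1, 1) + (10, 0). λ = (0 - 1)/(10 - 1) ≡ 10/9 mod 11. 9⁻¹ ≡ 5 (mod 11) since 9·5 = 45 ≡ 1, so λ ≡ 6.
  x = λ² - 1 - 10 = 36 - 11 ≡ 3; y = λ·(1 - 3) - 1 ≡ 9. → (3, 9)

(3, 9)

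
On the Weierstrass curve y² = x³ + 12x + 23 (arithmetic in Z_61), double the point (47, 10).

(13, 34)

tangent at (47, 10): λ = (3·47² + 12)/(2·10) ≡ 51/20. 20⁻¹ ≡ 58 (mod 61), so λ ≡ 51·58 ≡ 30.
  x = λ² - 47 - 47 = 900 - 94 ≡ 13; y = λ·(47 - 13) - 10 ≡ 34. → (13, 34)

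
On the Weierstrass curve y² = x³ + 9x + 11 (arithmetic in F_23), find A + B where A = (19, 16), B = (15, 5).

(19, 16) + (15, 5). λ = (5 - 16)/(15 - 19) ≡ 12/19 mod 23. 19⁻¹ ≡ 17 (mod 23), so λ ≡ 20.
  x = λ² - 19 - 15 = 400 - 34 ≡ 21; y = λ·(19 - 21) - 16 ≡ 13. → (21, 13)

(21, 13)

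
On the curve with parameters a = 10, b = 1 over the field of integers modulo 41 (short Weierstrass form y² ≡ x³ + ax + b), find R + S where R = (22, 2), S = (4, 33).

(31, 34)

(22, 2) + (4, 33). λ = (33 - 2)/(4 - 22) ≡ 31/23 mod 41. 23⁻¹ ≡ 25 (mod 41), so λ ≡ 37.
  x = λ² - 22 - 4 = 1369 - 26 ≡ 31; y = λ·(22 - 31) - 2 ≡ 34. → (31, 34)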